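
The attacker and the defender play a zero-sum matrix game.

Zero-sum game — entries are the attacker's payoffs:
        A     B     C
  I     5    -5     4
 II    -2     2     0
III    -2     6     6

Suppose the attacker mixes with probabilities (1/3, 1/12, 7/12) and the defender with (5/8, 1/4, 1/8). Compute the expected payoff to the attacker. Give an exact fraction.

21/16

Against (5/8, 1/4, 1/8), each row's expected payoff is I: 19/8; II: -3/4; III: 1.
Taking the (1/3, 1/12, 7/12)-weighted average: (1/3)·(19/8) + (1/12)·(-3/4) + (7/12)·(1) = 21/16.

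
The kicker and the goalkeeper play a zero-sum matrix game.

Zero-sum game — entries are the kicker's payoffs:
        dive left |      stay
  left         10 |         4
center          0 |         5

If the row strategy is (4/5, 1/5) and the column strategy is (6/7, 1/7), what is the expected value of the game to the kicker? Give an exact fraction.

Against (6/7, 1/7), each row's expected payoff is left: 64/7; center: 5/7.
Taking the (4/5, 1/5)-weighted average: (4/5)·(64/7) + (1/5)·(5/7) = 261/35.

261/35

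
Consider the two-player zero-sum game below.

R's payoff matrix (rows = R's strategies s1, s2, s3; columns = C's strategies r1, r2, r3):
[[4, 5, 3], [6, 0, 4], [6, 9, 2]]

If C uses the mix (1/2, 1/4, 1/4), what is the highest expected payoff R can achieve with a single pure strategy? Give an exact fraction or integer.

s1: (4)·(1/2) + (5)·(1/4) + (3)·(1/4) = 4.
s2: (6)·(1/2) + (0)·(1/4) + (4)·(1/4) = 4.
s3: (6)·(1/2) + (9)·(1/4) + (2)·(1/4) = 23/4.
The best pure response is s3 with expected payoff 23/4.

23/4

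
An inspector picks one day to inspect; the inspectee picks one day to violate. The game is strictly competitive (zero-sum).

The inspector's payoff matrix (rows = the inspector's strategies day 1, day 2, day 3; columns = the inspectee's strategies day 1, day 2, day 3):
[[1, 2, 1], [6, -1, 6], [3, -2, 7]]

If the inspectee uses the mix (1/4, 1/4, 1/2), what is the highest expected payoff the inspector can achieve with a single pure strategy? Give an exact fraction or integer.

day 1: (1)·(1/4) + (2)·(1/4) + (1)·(1/2) = 5/4.
day 2: (6)·(1/4) + (-1)·(1/4) + (6)·(1/2) = 17/4.
day 3: (3)·(1/4) + (-2)·(1/4) + (7)·(1/2) = 15/4.
The best pure response is day 2 with expected payoff 17/4.

17/4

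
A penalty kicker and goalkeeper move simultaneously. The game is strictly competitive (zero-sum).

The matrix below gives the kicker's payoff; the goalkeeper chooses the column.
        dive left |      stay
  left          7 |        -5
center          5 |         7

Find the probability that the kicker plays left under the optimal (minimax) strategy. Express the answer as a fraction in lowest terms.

1/7

Row minima are -5 and 5, so the kicker's maximin is 5; column maxima are 7 and 7, so the goalkeeper's minimax is 7. These differ, so the equilibrium is in mixed strategies.
Let the kicker play left with probability p. The goalkeeper is indifferent when 7p + 5(1−p) = −5p + 7(1−p), giving p = 1/7.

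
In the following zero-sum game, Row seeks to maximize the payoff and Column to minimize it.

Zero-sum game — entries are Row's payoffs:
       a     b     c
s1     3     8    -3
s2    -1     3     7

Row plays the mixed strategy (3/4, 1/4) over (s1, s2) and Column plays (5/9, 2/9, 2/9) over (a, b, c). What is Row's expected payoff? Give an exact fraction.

5/2

Against (5/9, 2/9, 2/9), each row's expected payoff is s1: 25/9; s2: 5/3.
Taking the (3/4, 1/4)-weighted average: (3/4)·(25/9) + (1/4)·(5/3) = 5/2.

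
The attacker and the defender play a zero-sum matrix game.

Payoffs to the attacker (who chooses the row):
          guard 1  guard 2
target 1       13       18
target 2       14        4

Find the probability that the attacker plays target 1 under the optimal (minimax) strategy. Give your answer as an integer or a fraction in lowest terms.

Row minima are 13 and 4, so the attacker's maximin is 13; column maxima are 14 and 18, so the defender's minimax is 14. These differ, so the equilibrium is in mixed strategies.
Let the attacker play target 1 with probability p. The defender is indifferent when 13p + 14(1−p) = 18p + 4(1−p), giving p = 2/3.

2/3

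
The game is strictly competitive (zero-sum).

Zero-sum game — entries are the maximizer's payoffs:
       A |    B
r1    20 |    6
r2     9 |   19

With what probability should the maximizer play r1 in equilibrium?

5/12

Row minima are 6 and 9, so the maximizer's maximin is 9; column maxima are 20 and 19, so the minimizer's minimax is 19. These differ, so the equilibrium is in mixed strategies.
Let the maximizer play r1 with probability p. The minimizer is indifferent when 20p + 9(1−p) = 6p + 19(1−p), giving p = 5/12.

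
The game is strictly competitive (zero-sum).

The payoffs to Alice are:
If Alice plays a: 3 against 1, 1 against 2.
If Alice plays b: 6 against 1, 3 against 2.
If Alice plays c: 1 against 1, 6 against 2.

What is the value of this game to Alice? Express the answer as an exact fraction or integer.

33/8

Row a is strictly dominated by row b, so Alice never plays it.
The remaining 2×2 game on (b, c) × (1, 2) has no saddle point. Let Alice play b with probability p; indifference gives 6p + (1−p) = 3p + 6(1−p), so p = 5/8.
Similarly Bob's optimal q on 1 is 3/8, and the value is 6·(3/8) + (3)·(5/8) = 33/8.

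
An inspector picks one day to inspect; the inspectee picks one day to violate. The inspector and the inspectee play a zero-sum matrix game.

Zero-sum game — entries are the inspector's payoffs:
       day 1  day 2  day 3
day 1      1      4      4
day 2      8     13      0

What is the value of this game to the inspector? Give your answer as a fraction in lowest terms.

Column day 2 is strictly dominated by day 1 for the inspectee (it gives the inspector more in every row).
The remaining 2×2 game on (day 1, day 2) × (day 1, day 3) has no saddle point. Let the inspector play day 1 with probability p; indifference gives p + 8(1−p) = 4p, so p = 8/11.
Similarly the inspectee's optimal q on day 1 is 4/11, and the value is 1·(4/11) + (4)·(7/11) = 32/11.

32/11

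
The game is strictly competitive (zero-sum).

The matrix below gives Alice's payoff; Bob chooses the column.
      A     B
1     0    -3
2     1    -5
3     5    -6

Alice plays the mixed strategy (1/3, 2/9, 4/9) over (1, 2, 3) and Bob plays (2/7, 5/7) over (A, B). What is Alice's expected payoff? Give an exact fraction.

-19/7

Against (2/7, 5/7), each row's expected payoff is 1: -15/7; 2: -23/7; 3: -20/7.
Taking the (1/3, 2/9, 4/9)-weighted average: (1/3)·(-15/7) + (2/9)·(-23/7) + (4/9)·(-20/7) = -19/7.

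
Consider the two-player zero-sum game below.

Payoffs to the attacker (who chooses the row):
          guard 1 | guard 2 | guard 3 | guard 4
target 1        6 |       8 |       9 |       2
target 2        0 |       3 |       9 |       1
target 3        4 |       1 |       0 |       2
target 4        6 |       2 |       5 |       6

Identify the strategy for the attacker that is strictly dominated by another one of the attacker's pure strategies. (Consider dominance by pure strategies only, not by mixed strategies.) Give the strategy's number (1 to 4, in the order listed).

3

Compare target 3 with target 4: 6 > 4, 2 > 1, 5 > 0, 6 > 2.
So target 4 strictly dominates target 3 for the attacker; target 3 is strictly dominated.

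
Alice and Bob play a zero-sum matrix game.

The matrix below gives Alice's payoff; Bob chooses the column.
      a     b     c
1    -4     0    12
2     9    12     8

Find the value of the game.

Column b is strictly dominated by a for Bob (it gives Alice more in every row).
The remaining 2×2 game on (1, 2) × (a, c) has no saddle point. Let Alice play 1 with probability p; indifference gives −4p + 9(1−p) = 12p + 8(1−p), so p = 1/17.
Similarly Bob's optimal q on a is 4/17, and the value is -4·(4/17) + (12)·(13/17) = 140/17.

140/17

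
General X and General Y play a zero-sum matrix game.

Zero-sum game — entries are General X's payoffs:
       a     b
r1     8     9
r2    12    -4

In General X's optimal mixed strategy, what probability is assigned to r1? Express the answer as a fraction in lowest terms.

16/17

Row minima are 8 and -4, so General X's maximin is 8; column maxima are 12 and 9, so General Y's minimax is 9. These differ, so the equilibrium is in mixed strategies.
Let General X play r1 with probability p. General Y is indifferent when 8p + 12(1−p) = 9p − 4(1−p), giving p = 16/17.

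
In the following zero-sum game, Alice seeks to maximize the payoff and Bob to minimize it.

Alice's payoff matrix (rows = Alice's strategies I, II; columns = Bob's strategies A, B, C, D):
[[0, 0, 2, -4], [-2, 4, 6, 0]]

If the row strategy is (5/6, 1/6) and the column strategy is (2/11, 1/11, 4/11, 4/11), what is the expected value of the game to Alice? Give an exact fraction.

-8/33

Against (2/11, 1/11, 4/11, 4/11), each row's expected payoff is I: -8/11; II: 24/11.
Taking the (5/6, 1/6)-weighted average: (5/6)·(-8/11) + (1/6)·(24/11) = -8/33.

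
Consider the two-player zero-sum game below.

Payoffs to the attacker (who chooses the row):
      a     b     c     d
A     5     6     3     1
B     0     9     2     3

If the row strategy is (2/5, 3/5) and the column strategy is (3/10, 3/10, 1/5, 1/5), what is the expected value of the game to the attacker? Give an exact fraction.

Against (3/10, 3/10, 1/5, 1/5), each row's expected payoff is A: 41/10; B: 37/10.
Taking the (2/5, 3/5)-weighted average: (2/5)·(41/10) + (3/5)·(37/10) = 193/50.

193/50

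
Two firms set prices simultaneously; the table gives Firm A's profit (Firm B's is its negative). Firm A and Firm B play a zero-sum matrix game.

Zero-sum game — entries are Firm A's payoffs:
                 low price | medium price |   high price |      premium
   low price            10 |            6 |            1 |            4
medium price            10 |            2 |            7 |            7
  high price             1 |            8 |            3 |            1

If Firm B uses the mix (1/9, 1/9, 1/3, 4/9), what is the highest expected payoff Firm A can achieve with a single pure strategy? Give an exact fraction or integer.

low price: (10)·(1/9) + (6)·(1/9) + (1)·(1/3) + (4)·(4/9) = 35/9.
medium price: (10)·(1/9) + (2)·(1/9) + (7)·(1/3) + (7)·(4/9) = 61/9.
high price: (1)·(1/9) + (8)·(1/9) + (3)·(1/3) + (1)·(4/9) = 22/9.
The best pure response is medium price with expected payoff 61/9.

61/9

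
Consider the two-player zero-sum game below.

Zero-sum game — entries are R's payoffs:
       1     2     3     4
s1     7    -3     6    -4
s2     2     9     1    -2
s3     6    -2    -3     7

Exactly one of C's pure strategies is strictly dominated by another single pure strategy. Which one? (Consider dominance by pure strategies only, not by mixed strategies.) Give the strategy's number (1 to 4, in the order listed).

C prefers columns that give R less. Compare 1 with 3: 6 < 7, 1 < 2, -3 < 6.
So 3 strictly dominates 1 for C; 1 is strictly dominated.

1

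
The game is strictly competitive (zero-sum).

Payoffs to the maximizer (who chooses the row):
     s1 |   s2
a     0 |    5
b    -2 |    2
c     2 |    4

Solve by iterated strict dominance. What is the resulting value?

Column s2 is strictly dominated by s1 for the minimizer (0<5, -2<2, 2<4); eliminate s2.
Row a is strictly dominated by row c (2>0); eliminate a.
Row b is strictly dominated by row c (2>-2); eliminate b.
Only (c, s1) remains, with payoff 2.

2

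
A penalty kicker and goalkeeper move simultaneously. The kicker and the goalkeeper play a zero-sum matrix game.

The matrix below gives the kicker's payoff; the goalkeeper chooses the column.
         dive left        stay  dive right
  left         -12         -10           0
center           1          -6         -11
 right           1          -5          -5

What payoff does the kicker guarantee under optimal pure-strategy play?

Row minima: -12, -11, -5 → the kicker's maximin is -5.
Column maxima: 1, -5, 0 → the goalkeeper's minimax is -5.
They coincide at (right, stay), so the value is -5.

-5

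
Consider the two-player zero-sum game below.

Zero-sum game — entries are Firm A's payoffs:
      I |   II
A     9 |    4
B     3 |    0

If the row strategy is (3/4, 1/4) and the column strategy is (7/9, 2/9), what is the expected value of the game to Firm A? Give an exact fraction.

Against (7/9, 2/9), each row's expected payoff is A: 71/9; B: 7/3.
Taking the (3/4, 1/4)-weighted average: (3/4)·(71/9) + (1/4)·(7/3) = 13/2.

13/2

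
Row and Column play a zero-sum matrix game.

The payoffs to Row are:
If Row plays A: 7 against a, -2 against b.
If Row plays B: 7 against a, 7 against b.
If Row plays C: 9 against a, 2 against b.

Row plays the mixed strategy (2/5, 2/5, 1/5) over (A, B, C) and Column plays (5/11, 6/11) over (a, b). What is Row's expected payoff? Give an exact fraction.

257/55

Against (5/11, 6/11), each row's expected payoff is A: 23/11; B: 7; C: 57/11.
Taking the (2/5, 2/5, 1/5)-weighted average: (2/5)·(23/11) + (2/5)·(7) + (1/5)·(57/11) = 257/55.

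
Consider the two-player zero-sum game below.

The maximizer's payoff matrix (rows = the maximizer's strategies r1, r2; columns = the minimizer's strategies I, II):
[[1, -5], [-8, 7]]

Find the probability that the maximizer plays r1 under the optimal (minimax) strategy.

Row minima are -5 and -8, so the maximizer's maximin is -5; column maxima are 1 and 7, so the minimizer's minimax is 1. These differ, so the equilibrium is in mixed strategies.
Let the maximizer play r1 with probability p. The minimizer is indifferent when p − 8(1−p) = −5p + 7(1−p), giving p = 5/7.

5/7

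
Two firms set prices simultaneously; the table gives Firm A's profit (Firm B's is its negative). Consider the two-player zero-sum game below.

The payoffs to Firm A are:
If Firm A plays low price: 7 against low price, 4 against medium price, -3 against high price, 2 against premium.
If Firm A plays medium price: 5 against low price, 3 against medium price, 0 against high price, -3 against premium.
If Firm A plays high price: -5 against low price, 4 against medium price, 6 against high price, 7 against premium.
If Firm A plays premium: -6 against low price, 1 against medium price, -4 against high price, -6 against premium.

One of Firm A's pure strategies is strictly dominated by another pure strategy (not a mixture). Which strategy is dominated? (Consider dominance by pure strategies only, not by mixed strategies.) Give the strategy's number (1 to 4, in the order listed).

4

Compare premium with low price: 7 > -6, 4 > 1, -3 > -4, 2 > -6.
So low price strictly dominates premium for Firm A; premium is strictly dominated.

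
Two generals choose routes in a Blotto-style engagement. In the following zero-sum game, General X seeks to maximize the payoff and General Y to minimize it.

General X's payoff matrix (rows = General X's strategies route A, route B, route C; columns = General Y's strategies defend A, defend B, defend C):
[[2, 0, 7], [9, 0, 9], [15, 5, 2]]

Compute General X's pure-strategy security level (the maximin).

The worst-case payoff for each row is route A: 0, route B: 0, route C: 2.
The best of these is 2.

2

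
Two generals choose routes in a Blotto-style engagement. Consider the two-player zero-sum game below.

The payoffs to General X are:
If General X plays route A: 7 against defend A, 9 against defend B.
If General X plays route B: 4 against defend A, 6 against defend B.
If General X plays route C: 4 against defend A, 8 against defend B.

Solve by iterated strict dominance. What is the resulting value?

Row route B is strictly dominated by row route A (7>4, 9>6); eliminate route B.
Column defend B is strictly dominated by defend A for General Y (7<9, 4<8); eliminate defend B.
Row route C is strictly dominated by row route A (7>4); eliminate route C.
Only (route A, defend A) remains, with payoff 7.

7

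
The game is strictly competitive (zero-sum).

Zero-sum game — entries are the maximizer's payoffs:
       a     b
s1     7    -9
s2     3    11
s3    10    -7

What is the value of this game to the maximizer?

Row s1 is strictly dominated by row s3, so the maximizer never plays it.
The remaining 2×2 game on (s2, s3) × (a, b) has no saddle point. Let the maximizer play s2 with probability p; indifference gives 3p + 10(1−p) = 11p − 7(1−p), so p = 17/25.
Similarly the minimizer's optimal q on a is 18/25, and the value is 3·(18/25) + (11)·(7/25) = 131/25.

131/25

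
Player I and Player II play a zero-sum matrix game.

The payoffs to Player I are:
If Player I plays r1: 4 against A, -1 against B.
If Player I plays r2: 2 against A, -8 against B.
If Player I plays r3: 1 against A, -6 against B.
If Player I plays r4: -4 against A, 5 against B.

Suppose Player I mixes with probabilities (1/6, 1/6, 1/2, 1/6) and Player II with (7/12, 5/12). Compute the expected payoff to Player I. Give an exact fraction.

Against (7/12, 5/12), each row's expected payoff is r1: 23/12; r2: -13/6; r3: -23/12; r4: -1/4.
Taking the (1/6, 1/6, 1/2, 1/6)-weighted average: (1/6)·(23/12) + (1/6)·(-13/6) + (1/2)·(-23/12) + (1/6)·(-1/4) = -25/24.

-25/24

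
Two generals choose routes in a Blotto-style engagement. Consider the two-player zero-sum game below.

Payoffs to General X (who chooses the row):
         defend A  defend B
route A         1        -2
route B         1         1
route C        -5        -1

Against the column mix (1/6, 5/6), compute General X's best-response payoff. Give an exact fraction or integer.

route A: (1)·(1/6) + (-2)·(5/6) = -3/2.
route B: (1)·(1/6) + (1)·(5/6) = 1.
route C: (-5)·(1/6) + (-1)·(5/6) = -5/3.
The best pure response is route B with expected payoff 1.

1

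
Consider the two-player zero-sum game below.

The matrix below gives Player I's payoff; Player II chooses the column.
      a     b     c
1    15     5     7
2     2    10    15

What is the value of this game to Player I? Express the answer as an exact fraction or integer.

Column c is strictly dominated by b for Player II (it gives Player I more in every row).
The remaining 2×2 game on (1, 2) × (a, b) has no saddle point. Let Player I play 1 with probability p; indifference gives 15p + 2(1−p) = 5p + 10(1−p), so p = 4/9.
Similarly Player II's optimal q on a is 5/18, and the value is 15·(5/18) + (5)·(13/18) = 70/9.

70/9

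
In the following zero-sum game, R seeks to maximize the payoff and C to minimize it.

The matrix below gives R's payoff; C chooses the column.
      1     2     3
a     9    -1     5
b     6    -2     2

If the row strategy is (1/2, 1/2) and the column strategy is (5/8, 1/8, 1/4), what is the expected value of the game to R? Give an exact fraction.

43/8

Against (5/8, 1/8, 1/4), each row's expected payoff is a: 27/4; b: 4.
Taking the (1/2, 1/2)-weighted average: (1/2)·(27/4) + (1/2)·(4) = 43/8.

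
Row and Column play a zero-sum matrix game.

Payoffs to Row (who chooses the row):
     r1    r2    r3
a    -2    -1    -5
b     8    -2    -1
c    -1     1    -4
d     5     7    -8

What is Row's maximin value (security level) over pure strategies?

-2

The worst-case payoff for each row is a: -5, b: -2, c: -4, d: -8.
The best of these is -2.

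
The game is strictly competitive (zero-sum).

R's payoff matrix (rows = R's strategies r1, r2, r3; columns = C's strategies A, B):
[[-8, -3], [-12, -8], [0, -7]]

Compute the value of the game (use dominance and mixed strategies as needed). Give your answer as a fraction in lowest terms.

-14/3

Row r2 is strictly dominated by row r1, so R never plays it.
The remaining 2×2 game on (r1, r3) × (A, B) has no saddle point. Let R play r1 with probability p; indifference gives −8p = −3p − 7(1−p), so p = 7/12.
Similarly C's optimal q on A is 1/3, and the value is -8·(1/3) + (-3)·(2/3) = -14/3.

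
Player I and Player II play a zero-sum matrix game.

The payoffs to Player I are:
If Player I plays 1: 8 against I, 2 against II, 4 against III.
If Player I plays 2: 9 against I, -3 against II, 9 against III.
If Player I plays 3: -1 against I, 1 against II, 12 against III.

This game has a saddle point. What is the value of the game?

2

Row minima: 2, -3, -1 → Player I's maximin is 2.
Column maxima: 9, 2, 12 → Player II's minimax is 2.
They coincide at (1, II), so the value is 2.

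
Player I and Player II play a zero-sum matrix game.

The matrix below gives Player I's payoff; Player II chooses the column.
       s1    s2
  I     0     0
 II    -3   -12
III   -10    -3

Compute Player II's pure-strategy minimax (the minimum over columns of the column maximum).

0

The worst case (largest entry) in each column is s1: 0, s2: 0.
The best (smallest) of these is 0.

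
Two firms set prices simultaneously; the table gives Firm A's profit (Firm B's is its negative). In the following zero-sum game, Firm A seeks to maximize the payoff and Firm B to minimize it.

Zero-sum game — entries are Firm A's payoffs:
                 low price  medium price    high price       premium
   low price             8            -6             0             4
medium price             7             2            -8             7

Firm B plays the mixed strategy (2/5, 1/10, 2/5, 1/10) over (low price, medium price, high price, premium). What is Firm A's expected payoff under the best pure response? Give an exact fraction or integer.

low price: (8)·(2/5) + (-6)·(1/10) + (0)·(2/5) + (4)·(1/10) = 3.
medium price: (7)·(2/5) + (2)·(1/10) + (-8)·(2/5) + (7)·(1/10) = 1/2.
The best pure response is low price with expected payoff 3.

3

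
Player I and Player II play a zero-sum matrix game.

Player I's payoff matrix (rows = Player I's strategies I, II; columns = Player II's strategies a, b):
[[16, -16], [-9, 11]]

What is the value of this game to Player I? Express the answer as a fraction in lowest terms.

8/13

Row minima are -16 and -9, so Player I's maximin is -9; column maxima are 16 and 11, so Player II's minimax is 11. These differ, so the equilibrium is in mixed strategies.
Let Player I play I with probability p. Player II is indifferent when 16p − 9(1−p) = −16p + 11(1−p), giving p = 5/13.
Let Player II play a with probability q. Player I is indifferent when 16q − 16(1−q) = −9q + 11(1−q), giving q = 27/52.
The value is 16·(27/52) + (-16)·(25/52) = 8/13.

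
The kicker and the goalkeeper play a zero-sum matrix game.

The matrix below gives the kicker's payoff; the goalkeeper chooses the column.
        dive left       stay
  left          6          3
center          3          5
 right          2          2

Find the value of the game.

Row right is strictly dominated by row left, so the kicker never plays it.
The remaining 2×2 game on (left, center) × (dive left, stay) has no saddle point. Let the kicker play left with probability p; indifference gives 6p + 3(1−p) = 3p + 5(1−p), so p = 2/5.
Similarly the goalkeeper's optimal q on dive left is 2/5, and the value is 6·(2/5) + (3)·(3/5) = 21/5.

21/5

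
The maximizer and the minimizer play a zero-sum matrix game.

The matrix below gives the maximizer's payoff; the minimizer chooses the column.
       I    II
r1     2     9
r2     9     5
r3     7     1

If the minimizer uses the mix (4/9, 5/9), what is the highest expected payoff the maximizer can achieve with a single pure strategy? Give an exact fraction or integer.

r1: (2)·(4/9) + (9)·(5/9) = 53/9.
r2: (9)·(4/9) + (5)·(5/9) = 61/9.
r3: (7)·(4/9) + (1)·(5/9) = 11/3.
The best pure response is r2 with expected payoff 61/9.

61/9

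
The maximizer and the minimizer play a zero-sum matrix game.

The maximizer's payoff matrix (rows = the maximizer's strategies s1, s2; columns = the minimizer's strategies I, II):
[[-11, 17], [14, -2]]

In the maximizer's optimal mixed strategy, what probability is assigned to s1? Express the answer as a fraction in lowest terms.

4/11

Row minima are -11 and -2, so the maximizer's maximin is -2; column maxima are 14 and 17, so the minimizer's minimax is 14. These differ, so the equilibrium is in mixed strategies.
Let the maximizer play s1 with probability p. The minimizer is indifferent when −11p + 14(1−p) = 17p − 2(1−p), giving p = 4/11.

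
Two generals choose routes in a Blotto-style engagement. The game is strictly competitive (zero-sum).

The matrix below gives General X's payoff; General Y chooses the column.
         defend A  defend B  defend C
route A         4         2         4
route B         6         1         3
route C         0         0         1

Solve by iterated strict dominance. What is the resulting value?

Column defend C is strictly dominated by defend B for General Y (2<4, 1<3, 0<1); eliminate defend C.
Row route C is strictly dominated by row route A (4>0, 2>0); eliminate route C.
Column defend A is strictly dominated by defend B for General Y (2<4, 1<6); eliminate defend A.
Row route B is strictly dominated by row route A (2>1); eliminate route B.
Only (route A, defend B) remains, with payoff 2.

2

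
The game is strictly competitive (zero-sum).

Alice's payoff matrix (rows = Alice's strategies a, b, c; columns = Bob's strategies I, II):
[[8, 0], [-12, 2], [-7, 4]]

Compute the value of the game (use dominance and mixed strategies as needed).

Row b is strictly dominated by row c, so Alice never plays it.
The remaining 2×2 game on (a, c) × (I, II) has no saddle point. Let Alice play a with probability p; indifference gives 8p − 7(1−p) = 4(1−p), so p = 11/19.
Similarly Bob's optimal q on I is 4/19, and the value is 8·(4/19) + (0)·(15/19) = 32/19.

32/19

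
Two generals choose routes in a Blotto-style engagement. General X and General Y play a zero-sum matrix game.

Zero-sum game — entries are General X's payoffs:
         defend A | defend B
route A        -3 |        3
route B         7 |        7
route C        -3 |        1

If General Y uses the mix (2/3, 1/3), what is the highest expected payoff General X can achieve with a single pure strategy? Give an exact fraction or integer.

7

route A: (-3)·(2/3) + (3)·(1/3) = -1.
route B: (7)·(2/3) + (7)·(1/3) = 7.
route C: (-3)·(2/3) + (1)·(1/3) = -5/3.
The best pure response is route B with expected payoff 7.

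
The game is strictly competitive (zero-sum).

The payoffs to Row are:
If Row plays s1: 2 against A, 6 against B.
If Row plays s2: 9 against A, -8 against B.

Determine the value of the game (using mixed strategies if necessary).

10/3

Row minima are 2 and -8, so Row's maximin is 2; column maxima are 9 and 6, so Column's minimax is 6. These differ, so the equilibrium is in mixed strategies.
Let Row play s1 with probability p. Column is indifferent when 2p + 9(1−p) = 6p − 8(1−p), giving p = 17/21.
Let Column play A with probability q. Row is indifferent when 2q + 6(1−q) = 9q − 8(1−q), giving q = 2/3.
The value is 2·(2/3) + (6)·(1/3) = 10/3.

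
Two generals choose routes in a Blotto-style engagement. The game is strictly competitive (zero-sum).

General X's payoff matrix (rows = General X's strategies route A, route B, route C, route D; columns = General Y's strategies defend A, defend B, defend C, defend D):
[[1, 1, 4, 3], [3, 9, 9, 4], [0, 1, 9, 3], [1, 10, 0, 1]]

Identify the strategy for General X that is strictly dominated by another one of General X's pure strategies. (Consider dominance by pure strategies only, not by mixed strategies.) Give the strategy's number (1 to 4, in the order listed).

1

Compare route A with route B: 3 > 1, 9 > 1, 9 > 4, 4 > 3.
So route B strictly dominates route A for General X; route A is strictly dominated.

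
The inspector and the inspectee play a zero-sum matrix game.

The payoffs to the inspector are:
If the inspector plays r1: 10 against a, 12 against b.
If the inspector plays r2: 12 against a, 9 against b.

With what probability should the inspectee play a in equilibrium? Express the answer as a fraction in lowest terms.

Row minima are 10 and 9, so the inspector's maximin is 10; column maxima are 12 and 12, so the inspectee's minimax is 12. These differ, so the equilibrium is in mixed strategies.
Let the inspectee play a with probability q. The inspector is indifferent when 10q + 12(1−q) = 12q + 9(1−q), giving q = 3/5.

3/5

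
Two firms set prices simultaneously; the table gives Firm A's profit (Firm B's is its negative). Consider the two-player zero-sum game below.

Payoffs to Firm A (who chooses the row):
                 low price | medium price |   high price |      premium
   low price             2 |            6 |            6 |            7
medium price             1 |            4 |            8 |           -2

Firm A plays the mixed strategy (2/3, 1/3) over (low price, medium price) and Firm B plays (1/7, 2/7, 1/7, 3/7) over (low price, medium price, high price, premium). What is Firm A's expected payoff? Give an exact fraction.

31/7

Against (1/7, 2/7, 1/7, 3/7), each row's expected payoff is low price: 41/7; medium price: 11/7.
Taking the (2/3, 1/3)-weighted average: (2/3)·(41/7) + (1/3)·(11/7) = 31/7.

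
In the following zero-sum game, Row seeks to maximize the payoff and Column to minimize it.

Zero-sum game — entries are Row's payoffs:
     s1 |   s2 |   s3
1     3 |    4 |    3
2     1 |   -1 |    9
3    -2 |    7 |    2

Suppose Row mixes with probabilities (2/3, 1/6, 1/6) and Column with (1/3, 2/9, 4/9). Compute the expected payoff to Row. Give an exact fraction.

169/54

Against (1/3, 2/9, 4/9), each row's expected payoff is 1: 29/9; 2: 37/9; 3: 16/9.
Taking the (2/3, 1/6, 1/6)-weighted average: (2/3)·(29/9) + (1/6)·(37/9) + (1/6)·(16/9) = 169/54.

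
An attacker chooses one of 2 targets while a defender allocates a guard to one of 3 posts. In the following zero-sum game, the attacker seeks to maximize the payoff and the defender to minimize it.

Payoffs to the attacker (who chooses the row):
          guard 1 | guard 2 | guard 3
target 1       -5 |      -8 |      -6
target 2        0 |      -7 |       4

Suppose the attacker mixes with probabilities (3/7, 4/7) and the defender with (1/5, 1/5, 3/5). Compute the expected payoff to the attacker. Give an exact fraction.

Against (1/5, 1/5, 3/5), each row's expected payoff is target 1: -31/5; target 2: 1.
Taking the (3/7, 4/7)-weighted average: (3/7)·(-31/5) + (4/7)·(1) = -73/35.

-73/35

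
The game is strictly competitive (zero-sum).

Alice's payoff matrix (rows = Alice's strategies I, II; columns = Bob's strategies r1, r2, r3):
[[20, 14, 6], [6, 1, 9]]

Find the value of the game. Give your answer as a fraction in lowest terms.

15/2

Column r1 is strictly dominated by r2 for Bob (it gives Alice more in every row).
The remaining 2×2 game on (I, II) × (r2, r3) has no saddle point. Let Alice play I with probability p; indifference gives 14p + (1−p) = 6p + 9(1−p), so p = 1/2.
Similarly Bob's optimal q on r2 is 3/16, and the value is 14·(3/16) + (6)·(13/16) = 15/2.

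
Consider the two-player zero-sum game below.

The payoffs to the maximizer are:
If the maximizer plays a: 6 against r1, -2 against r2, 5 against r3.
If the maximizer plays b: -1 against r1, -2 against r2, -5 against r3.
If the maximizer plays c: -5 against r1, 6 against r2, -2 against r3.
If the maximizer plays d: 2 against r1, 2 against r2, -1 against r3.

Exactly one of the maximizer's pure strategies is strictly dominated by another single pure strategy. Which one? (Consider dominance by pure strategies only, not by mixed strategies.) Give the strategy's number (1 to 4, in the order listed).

Compare b with d: 2 > -1, 2 > -2, -1 > -5.
So d strictly dominates b for the maximizer; b is strictly dominated.

2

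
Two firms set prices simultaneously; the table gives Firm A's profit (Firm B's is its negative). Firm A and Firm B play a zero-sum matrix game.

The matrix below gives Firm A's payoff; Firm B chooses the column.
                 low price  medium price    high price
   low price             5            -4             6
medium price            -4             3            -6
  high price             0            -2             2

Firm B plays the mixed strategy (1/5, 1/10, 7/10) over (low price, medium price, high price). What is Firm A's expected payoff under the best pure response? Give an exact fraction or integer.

low price: (5)·(1/5) + (-4)·(1/10) + (6)·(7/10) = 24/5.
medium price: (-4)·(1/5) + (3)·(1/10) + (-6)·(7/10) = -47/10.
high price: (0)·(1/5) + (-2)·(1/10) + (2)·(7/10) = 6/5.
The best pure response is low price with expected payoff 24/5.

24/5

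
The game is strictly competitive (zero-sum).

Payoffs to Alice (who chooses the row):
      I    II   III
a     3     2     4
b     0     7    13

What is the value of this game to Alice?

Column III is strictly dominated by II for Bob (it gives Alice more in every row).
The remaining 2×2 game on (a, b) × (I, II) has no saddle point. Let Alice play a with probability p; indifference gives 3p = 2p + 7(1−p), so p = 7/8.
Similarly Bob's optimal q on I is 5/8, and the value is 3·(5/8) + (2)·(3/8) = 21/8.

21/8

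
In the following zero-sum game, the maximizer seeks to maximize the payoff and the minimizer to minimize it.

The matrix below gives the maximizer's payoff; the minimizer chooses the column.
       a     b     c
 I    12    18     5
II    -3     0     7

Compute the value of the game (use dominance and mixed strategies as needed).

Column b is strictly dominated by a for the minimizer (it gives the maximizer more in every row).
The remaining 2×2 game on (I, II) × (a, c) has no saddle point. Let the maximizer play I with probability p; indifference gives 12p − 3(1−p) = 5p + 7(1−p), so p = 10/17.
Similarly the minimizer's optimal q on a is 2/17, and the value is 12·(2/17) + (5)·(15/17) = 99/17.

99/17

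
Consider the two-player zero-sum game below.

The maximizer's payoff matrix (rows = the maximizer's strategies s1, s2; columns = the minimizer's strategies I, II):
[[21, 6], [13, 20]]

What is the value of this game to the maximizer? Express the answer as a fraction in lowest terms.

Row minima are 6 and 13, so the maximizer's maximin is 13; column maxima are 21 and 20, so the minimizer's minimax is 20. These differ, so the equilibrium is in mixed strategies.
Let the maximizer play s1 with probability p. The minimizer is indifferent when 21p + 13(1−p) = 6p + 20(1−p), giving p = 7/22.
Let the minimizer play I with probability q. The maximizer is indifferent when 21q + 6(1−q) = 13q + 20(1−q), giving q = 7/11.
The value is 21·(7/11) + (6)·(4/11) = 171/11.

171/11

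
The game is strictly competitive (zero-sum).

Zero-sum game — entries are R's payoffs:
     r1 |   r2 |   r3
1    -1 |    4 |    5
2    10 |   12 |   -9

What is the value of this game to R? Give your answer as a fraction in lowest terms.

41/25

Column r2 is strictly dominated by r1 for C (it gives R more in every row).
The remaining 2×2 game on (1, 2) × (r1, r3) has no saddle point. Let R play 1 with probability p; indifference gives −p + 10(1−p) = 5p − 9(1−p), so p = 19/25.
Similarly C's optimal q on r1 is 14/25, and the value is -1·(14/25) + (5)·(11/25) = 41/25.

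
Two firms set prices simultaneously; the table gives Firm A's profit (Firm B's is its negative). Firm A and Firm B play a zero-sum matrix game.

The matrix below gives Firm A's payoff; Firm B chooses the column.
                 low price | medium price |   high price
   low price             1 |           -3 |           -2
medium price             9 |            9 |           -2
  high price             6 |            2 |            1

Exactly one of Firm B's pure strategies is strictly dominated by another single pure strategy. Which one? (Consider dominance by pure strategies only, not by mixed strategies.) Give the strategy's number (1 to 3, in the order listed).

Firm B prefers columns that give Firm A less. Compare low price with high price: -2 < 1, -2 < 9, 1 < 6.
So high price strictly dominates low price for Firm B; low price is strictly dominated.

1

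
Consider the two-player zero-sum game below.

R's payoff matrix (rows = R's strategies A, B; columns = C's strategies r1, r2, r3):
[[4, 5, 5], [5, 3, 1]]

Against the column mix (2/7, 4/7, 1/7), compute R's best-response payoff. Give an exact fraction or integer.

A: (4)·(2/7) + (5)·(4/7) + (5)·(1/7) = 33/7.
B: (5)·(2/7) + (3)·(4/7) + (1)·(1/7) = 23/7.
The best pure response is A with expected payoff 33/7.

33/7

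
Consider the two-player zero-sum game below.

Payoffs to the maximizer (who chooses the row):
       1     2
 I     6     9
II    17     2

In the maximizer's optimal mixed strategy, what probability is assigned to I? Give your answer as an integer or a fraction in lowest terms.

Row minima are 6 and 2, so the maximizer's maximin is 6; column maxima are 17 and 9, so the minimizer's minimax is 9. These differ, so the equilibrium is in mixed strategies.
Let the maximizer play I with probability p. The minimizer is indifferent when 6p + 17(1−p) = 9p + 2(1−p), giving p = 5/6.

5/6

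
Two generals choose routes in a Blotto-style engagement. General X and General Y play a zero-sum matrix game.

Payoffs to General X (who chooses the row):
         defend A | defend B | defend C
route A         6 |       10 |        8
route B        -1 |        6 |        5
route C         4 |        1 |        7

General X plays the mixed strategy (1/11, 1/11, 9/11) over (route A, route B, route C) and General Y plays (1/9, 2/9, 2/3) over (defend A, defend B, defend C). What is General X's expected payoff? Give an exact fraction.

Against (1/9, 2/9, 2/3), each row's expected payoff is route A: 74/9; route B: 41/9; route C: 16/3.
Taking the (1/11, 1/11, 9/11)-weighted average: (1/11)·(74/9) + (1/11)·(41/9) + (9/11)·(16/3) = 547/99.

547/99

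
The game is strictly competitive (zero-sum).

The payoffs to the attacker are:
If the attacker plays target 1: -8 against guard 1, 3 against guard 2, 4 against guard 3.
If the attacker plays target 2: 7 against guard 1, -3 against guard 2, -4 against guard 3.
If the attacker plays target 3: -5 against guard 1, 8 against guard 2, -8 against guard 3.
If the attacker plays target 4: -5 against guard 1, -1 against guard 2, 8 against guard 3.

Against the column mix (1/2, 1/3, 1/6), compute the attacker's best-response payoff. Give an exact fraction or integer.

11/6

target 1: (-8)·(1/2) + (3)·(1/3) + (4)·(1/6) = -7/3.
target 2: (7)·(1/2) + (-3)·(1/3) + (-4)·(1/6) = 11/6.
target 3: (-5)·(1/2) + (8)·(1/3) + (-8)·(1/6) = -7/6.
target 4: (-5)·(1/2) + (-1)·(1/3) + (8)·(1/6) = -3/2.
The best pure response is target 2 with expected payoff 11/6.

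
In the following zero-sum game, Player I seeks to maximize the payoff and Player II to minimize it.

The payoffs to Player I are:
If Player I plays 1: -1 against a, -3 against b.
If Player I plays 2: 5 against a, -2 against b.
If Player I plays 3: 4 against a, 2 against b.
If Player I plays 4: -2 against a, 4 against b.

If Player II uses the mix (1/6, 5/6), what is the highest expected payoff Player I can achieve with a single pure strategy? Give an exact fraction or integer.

3

1: (-1)·(1/6) + (-3)·(5/6) = -8/3.
2: (5)·(1/6) + (-2)·(5/6) = -5/6.
3: (4)·(1/6) + (2)·(5/6) = 7/3.
4: (-2)·(1/6) + (4)·(5/6) = 3.
The best pure response is 4 with expected payoff 3.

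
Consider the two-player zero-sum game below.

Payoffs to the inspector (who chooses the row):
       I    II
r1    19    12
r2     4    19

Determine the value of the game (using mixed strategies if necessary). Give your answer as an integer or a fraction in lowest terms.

Row minima are 12 and 4, so the inspector's maximin is 12; column maxima are 19 and 19, so the inspectee's minimax is 19. These differ, so the equilibrium is in mixed strategies.
Let the inspector play r1 with probability p. The inspectee is indifferent when 19p + 4(1−p) = 12p + 19(1−p), giving p = 15/22.
Let the inspectee play I with probability q. The inspector is indifferent when 19q + 12(1−q) = 4q + 19(1−q), giving q = 7/22.
The value is 19·(7/22) + (12)·(15/22) = 313/22.

313/22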